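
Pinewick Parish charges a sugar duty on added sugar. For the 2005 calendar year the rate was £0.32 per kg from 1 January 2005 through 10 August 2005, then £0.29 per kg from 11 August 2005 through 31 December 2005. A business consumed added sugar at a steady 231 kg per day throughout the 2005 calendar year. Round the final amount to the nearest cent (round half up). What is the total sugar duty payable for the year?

£25,989.81

1 January – 10 August 2005: 222 days × 231 kg/day = 51,282 kg at £0.32/kg → £16,410.24
11 August – 31 December 2005: 143 days × 231 kg/day = 33,033 kg at £0.29/kg → £9,579.57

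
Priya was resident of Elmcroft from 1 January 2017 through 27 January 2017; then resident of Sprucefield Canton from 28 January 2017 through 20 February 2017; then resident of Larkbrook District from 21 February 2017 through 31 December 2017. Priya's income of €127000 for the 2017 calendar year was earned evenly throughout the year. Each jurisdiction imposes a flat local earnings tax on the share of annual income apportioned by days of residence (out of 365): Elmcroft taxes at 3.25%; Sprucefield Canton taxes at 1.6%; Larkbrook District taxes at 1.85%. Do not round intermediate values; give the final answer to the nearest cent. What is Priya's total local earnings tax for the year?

€2460.15

Elmcroft, 1 January – 27 January 2017: 27 days → €127000 × 3.25% × 27/365 = €305.3219
Sprucefield Canton, 28 January – 20 February 2017: 24 days → €127000 × 1.6% × 24/365 = €133.6110
Larkbrook District, 21 February – 31 December 2017: 314 days → €127000 × 1.85% × 314/365 = €2021.2137
Total = €2460.1466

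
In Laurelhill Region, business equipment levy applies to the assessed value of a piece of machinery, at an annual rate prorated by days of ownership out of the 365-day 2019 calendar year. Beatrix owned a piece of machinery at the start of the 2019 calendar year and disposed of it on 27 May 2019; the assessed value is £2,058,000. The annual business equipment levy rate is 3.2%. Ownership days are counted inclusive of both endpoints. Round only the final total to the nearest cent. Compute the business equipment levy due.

Days held (1 Jan – 27 May 2019): 147 out of 365
Tax = £2,058,000 × 3.2% × 147/365 = £26,522.8274

£26,522.83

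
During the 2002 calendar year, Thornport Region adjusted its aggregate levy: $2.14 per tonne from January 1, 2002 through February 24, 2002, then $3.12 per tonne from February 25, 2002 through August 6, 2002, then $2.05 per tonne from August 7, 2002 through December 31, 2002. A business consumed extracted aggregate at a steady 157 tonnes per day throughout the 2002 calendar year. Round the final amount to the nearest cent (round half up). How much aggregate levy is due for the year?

January 1 – February 24, 2002: 55 days × 157 tonnes/day = 8,635 tonnes at $2.14/tonne → $18,478.90
February 25 – August 6, 2002: 163 days × 157 tonnes/day = 25,591 tonnes at $3.12/tonne → $79,843.92
August 7 – December 31, 2002: 147 days × 157 tonnes/day = 23,079 tonnes at $2.05/tonne → $47,311.95

$145,634.77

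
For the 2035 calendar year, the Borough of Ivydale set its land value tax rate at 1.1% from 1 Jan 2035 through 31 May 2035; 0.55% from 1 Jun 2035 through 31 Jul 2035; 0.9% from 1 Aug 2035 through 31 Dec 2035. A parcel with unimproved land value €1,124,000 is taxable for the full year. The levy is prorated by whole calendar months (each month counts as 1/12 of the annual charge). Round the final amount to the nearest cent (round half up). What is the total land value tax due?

1 Jan – 31 May 2035: 5 months at 1.1% → €1,124,000 × 1.1% × 5/12 = €5,151.6667
1 Jun – 31 Jul 2035: 2 months at 0.55% → €1,124,000 × 0.55% × 2/12 = €1,030.3333
1 Aug – 31 Dec 2035: 5 months at 0.9% → €1,124,000 × 0.9% × 5/12 = €4,215.0000
Total = €10,397.0000

€10,397.00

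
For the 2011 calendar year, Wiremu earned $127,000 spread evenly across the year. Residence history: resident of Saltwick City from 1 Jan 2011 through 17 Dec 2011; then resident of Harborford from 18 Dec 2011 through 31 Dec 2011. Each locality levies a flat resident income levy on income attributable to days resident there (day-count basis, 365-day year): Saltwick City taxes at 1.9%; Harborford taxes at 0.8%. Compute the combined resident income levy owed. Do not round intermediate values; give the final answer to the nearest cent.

Saltwick City, 1 Jan – 17 Dec 2011: 351 days → $127,000 × 1.9% × 351/365 = $2,320.4466
Harborford, 18 Dec – 31 Dec 2011: 14 days → $127,000 × 0.8% × 14/365 = $38.9699
Total = $2,359.4164

$2,359.42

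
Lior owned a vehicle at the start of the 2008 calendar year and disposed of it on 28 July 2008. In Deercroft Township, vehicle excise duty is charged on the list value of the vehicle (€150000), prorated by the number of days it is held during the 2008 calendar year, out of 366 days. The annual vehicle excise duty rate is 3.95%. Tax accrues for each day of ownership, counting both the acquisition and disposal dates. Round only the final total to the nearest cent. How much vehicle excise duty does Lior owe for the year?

€3399.59

Days held (1 January – 28 July 2008): 210 out of 366
Tax = €150000 × 3.95% × 210/366 = €3399.5902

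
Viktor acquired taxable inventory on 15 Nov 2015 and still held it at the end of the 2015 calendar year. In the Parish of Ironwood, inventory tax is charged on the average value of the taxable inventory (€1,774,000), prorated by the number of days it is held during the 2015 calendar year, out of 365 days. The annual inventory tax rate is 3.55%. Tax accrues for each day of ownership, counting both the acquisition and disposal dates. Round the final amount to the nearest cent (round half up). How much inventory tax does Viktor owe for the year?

Days held (15 Nov – 31 Dec 2015): 47 out of 365
Tax = €1,774,000 × 3.55% × 47/365 = €8,109.3671

€8,109.37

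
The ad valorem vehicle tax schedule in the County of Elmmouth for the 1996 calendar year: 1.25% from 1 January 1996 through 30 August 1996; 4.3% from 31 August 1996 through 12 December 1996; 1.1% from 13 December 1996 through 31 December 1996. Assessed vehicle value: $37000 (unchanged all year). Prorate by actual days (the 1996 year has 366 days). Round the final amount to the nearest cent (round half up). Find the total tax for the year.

1 January – 30 August 1996: 243 days at 1.25% → $37000 × 1.25% × 243/366 = $307.0697
31 August – 12 December 1996: 104 days at 4.3% → $37000 × 4.3% × 104/366 = $452.0874
13 December – 31 December 1996: 19 days at 1.1% → $37000 × 1.1% × 19/366 = $21.1284
Total = $780.2855

$780.29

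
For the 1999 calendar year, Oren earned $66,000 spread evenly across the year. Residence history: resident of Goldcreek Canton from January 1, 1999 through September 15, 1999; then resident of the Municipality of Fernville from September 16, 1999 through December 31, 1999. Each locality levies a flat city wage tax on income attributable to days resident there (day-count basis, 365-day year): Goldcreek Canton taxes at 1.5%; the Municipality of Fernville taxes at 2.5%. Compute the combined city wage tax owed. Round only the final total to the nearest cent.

$1,183.48

Goldcreek Canton, January 1 – September 15, 1999: 258 days → $66,000 × 1.5% × 258/365 = $699.7808
The Municipality of Fernville, September 16 – December 31, 1999: 107 days → $66,000 × 2.5% × 107/365 = $483.6986
Total = $1,183.4795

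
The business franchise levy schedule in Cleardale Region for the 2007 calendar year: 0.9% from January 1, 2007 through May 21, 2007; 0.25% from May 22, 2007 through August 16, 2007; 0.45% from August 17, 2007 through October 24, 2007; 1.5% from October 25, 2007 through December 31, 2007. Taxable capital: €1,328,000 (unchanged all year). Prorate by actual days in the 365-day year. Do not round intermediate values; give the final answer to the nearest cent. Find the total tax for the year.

€10,249.25

January 1 – May 21, 2007: 141 days at 0.9% → €1,328,000 × 0.9% × 141/365 = €4,617.0740
May 22 – August 16, 2007: 87 days at 0.25% → €1,328,000 × 0.25% × 87/365 = €791.3425
August 17 – October 24, 2007: 69 days at 0.45% → €1,328,000 × 0.45% × 69/365 = €1,129.7096
October 25 – December 31, 2007: 68 days at 1.5% → €1,328,000 × 1.5% × 68/365 = €3,711.1233
Total = €10,249.2493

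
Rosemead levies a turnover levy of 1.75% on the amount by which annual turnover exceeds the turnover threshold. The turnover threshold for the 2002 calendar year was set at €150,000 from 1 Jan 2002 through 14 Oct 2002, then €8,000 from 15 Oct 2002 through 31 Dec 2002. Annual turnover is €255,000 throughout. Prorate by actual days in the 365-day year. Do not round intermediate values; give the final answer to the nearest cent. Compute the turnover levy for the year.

1 Jan – 14 Oct 2002: 287 days, exemption €150,000 → (€255,000 − €150,000) × 1.75% × 287/365 = €1,444.8288
15 Oct – 31 Dec 2002: 78 days, exemption €8,000 → (€255,000 − €8,000) × 1.75% × 78/365 = €923.7123
Total = €2,368.5411

€2,368.54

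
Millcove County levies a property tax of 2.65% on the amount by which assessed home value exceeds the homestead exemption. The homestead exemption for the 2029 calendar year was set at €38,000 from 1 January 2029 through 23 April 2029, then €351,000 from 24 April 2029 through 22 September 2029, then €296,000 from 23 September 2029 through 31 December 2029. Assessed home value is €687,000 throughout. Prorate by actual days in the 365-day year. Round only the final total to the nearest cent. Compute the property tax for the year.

1 January – 23 April 2029: 113 days, exemption €38,000 → (€687,000 − €38,000) × 2.65% × 113/365 = €5,324.4671
24 April – 22 September 2029: 152 days, exemption €351,000 → (€687,000 − €351,000) × 2.65% × 152/365 = €3,707.9671
23 September – 31 December 2029: 100 days, exemption €296,000 → (€687,000 − €296,000) × 2.65% × 100/365 = €2,838.7671
Total = €11,871.2014

€11,871.20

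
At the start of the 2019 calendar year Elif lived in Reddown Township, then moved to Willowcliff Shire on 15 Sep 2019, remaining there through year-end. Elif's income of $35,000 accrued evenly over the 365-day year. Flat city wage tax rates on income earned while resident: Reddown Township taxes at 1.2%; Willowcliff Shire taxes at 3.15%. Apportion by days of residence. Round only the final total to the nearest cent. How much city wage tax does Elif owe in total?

$621.95

Reddown Township, 1 Jan – 14 Sep 2019: 257 days → $35,000 × 1.2% × 257/365 = $295.7260
Willowcliff Shire, 15 Sep – 31 Dec 2019: 108 days → $35,000 × 3.15% × 108/365 = $326.2192
Total = $621.9452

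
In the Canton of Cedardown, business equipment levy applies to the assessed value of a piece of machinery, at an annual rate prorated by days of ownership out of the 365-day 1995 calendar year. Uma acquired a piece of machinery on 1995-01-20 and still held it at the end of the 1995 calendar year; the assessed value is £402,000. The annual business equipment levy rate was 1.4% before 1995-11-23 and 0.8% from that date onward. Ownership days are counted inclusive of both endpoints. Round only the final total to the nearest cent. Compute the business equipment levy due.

1995-01-20 to 1995-11-22: 307 days at 1.4% → £402,000 × 1.4% × 307/365 = £4,733.6877
1995-11-23 to 1995-12-31: 39 days at 0.8% → £402,000 × 0.8% × 39/365 = £343.6274
Total = £5,077.3151

£5,077.32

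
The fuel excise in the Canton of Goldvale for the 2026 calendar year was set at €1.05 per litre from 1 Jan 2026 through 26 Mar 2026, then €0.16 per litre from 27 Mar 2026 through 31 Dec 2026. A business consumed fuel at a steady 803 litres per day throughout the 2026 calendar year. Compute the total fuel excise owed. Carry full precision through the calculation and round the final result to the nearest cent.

€107,642.15

1 Jan – 26 Mar 2026: 85 days × 803 litres/day = 68,255 litres at €1.05/litre → €71,667.75
27 Mar – 31 Dec 2026: 280 days × 803 litres/day = 224,840 litres at €0.16/litre → €35,974.40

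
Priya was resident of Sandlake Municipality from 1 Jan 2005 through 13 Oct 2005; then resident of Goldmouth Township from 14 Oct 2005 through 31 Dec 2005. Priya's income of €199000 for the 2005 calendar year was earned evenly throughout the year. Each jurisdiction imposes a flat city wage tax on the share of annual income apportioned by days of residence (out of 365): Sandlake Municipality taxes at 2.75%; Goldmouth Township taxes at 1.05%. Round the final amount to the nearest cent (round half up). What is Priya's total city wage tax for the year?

Sandlake Municipality, 1 Jan – 13 Oct 2005: 286 days → €199000 × 2.75% × 286/365 = €4288.0411
Goldmouth Township, 14 Oct – 31 Dec 2005: 79 days → €199000 × 1.05% × 79/365 = €452.2479
Total = €4740.2890

€4740.29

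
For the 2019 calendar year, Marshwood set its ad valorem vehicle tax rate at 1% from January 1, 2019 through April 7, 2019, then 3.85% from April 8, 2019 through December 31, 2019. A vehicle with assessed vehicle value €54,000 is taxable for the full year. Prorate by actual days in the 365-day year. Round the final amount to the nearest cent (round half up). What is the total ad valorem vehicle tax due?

January 1 – April 7, 2019: 97 days at 1% → €54,000 × 1% × 97/365 = €143.5068
April 8 – December 31, 2019: 268 days at 3.85% → €54,000 × 3.85% × 268/365 = €1,526.4986
Total = €1,670.0055

€1,670.01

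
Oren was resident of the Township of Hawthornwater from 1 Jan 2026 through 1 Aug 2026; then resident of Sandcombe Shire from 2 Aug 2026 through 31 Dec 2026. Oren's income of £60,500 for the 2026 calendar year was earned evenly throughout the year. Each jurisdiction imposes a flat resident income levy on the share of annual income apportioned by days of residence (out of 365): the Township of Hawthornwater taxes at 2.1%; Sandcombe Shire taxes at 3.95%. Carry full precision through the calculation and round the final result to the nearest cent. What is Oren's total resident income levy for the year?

£1,736.60

The Township of Hawthornwater, 1 Jan – 1 Aug 2026: 213 days → £60,500 × 2.1% × 213/365 = £741.4151
Sandcombe Shire, 2 Aug – 31 Dec 2026: 152 days → £60,500 × 3.95% × 152/365 = £995.1836
Total = £1,736.5986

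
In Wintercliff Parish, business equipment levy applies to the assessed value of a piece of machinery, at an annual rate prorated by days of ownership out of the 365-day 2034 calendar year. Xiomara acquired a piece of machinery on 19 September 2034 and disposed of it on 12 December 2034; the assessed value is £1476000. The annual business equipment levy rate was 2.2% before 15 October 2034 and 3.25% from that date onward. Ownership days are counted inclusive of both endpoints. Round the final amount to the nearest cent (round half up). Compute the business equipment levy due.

19 September – 14 October 2034: 26 days at 2.2% → £1476000 × 2.2% × 26/365 = £2313.0740
15 October – 12 December 2034: 59 days at 3.25% → £1476000 × 3.25% × 59/365 = £7754.0548
Total = £10067.1288

£10067.13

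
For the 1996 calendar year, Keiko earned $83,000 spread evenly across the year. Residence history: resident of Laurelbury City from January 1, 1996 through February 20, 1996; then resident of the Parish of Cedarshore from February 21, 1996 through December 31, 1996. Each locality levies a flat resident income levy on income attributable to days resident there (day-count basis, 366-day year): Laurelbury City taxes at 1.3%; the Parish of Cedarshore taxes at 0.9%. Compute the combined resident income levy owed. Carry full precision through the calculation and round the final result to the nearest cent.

Laurelbury City, January 1 – February 20, 1996: 51 days → $83,000 × 1.3% × 51/366 = $150.3525
The Parish of Cedarshore, February 21 – December 31, 1996: 315 days → $83,000 × 0.9% × 315/366 = $642.9098
Total = $793.2623

$793.26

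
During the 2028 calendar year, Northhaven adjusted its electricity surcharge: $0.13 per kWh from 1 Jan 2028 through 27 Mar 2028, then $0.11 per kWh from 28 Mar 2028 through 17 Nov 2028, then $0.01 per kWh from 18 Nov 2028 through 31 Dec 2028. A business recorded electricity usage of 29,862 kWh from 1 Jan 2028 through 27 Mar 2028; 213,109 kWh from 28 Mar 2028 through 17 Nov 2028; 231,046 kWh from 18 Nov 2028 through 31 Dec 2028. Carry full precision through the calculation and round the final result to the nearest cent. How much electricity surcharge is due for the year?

1 Jan – 27 Mar 2028: 29,862 kWh at $0.13/kWh → $3,882.06
28 Mar – 17 Nov 2028: 213,109 kWh at $0.11/kWh → $23,441.99
18 Nov – 31 Dec 2028: 231,046 kWh at $0.01/kWh → $2,310.46

$29,634.51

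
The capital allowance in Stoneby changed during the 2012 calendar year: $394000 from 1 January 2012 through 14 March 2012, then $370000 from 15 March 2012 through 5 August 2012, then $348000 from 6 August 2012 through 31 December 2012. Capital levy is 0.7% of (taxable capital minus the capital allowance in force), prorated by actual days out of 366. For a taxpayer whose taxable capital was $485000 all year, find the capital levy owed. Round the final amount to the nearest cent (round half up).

1 January – 14 March 2012: 74 days, exemption $394000 → ($485000 − $394000) × 0.7% × 74/366 = $128.7923
15 March – 5 August 2012: 144 days, exemption $370000 → ($485000 − $370000) × 0.7% × 144/366 = $316.7213
6 August – 31 December 2012: 148 days, exemption $348000 → ($485000 − $348000) × 0.7% × 148/366 = $387.7923
Total = $833.3060

$833.31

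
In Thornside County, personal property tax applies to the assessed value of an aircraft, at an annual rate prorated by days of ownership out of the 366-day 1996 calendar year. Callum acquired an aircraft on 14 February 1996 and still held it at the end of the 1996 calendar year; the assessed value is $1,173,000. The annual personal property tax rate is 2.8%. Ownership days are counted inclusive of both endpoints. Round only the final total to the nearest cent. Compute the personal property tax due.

Days held (14 February – 31 December 1996): 322 out of 366
Tax = $1,173,000 × 2.8% × 322/366 = $28,895.5410

$28,895.54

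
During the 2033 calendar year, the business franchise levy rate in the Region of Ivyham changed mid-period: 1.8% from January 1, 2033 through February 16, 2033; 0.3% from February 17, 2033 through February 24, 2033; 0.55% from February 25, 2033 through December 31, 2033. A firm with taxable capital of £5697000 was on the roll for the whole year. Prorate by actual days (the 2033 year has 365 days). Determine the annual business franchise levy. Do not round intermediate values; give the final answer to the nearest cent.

£40191.16

January 1 – February 16, 2033: 47 days at 1.8% → £5697000 × 1.8% × 47/365 = £13204.5534
February 17 – February 24, 2033: 8 days at 0.3% → £5697000 × 0.3% × 8/365 = £374.5973
February 25 – December 31, 2033: 310 days at 0.55% → £5697000 × 0.55% × 310/365 = £26612.0137
Total = £40191.1644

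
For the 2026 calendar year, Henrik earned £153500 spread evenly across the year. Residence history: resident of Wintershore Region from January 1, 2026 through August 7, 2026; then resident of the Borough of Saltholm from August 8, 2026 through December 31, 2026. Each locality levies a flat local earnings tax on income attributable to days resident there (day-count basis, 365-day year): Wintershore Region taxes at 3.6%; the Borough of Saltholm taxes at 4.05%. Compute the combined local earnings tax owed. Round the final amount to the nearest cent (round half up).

£5802.30

Wintershore Region, January 1 – August 7, 2026: 219 days → £153500 × 3.6% × 219/365 = £3315.6000
The Borough of Saltholm, August 8 – December 31, 2026: 146 days → £153500 × 4.05% × 146/365 = £2486.7000
Total = £5802.3000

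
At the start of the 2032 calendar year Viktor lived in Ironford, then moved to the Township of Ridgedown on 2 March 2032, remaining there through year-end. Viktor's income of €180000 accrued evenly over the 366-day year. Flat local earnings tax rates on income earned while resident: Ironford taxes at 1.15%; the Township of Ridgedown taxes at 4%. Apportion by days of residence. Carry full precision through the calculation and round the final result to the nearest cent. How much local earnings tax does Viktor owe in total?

€6345.00

Ironford, 1 January – 1 March 2032: 61 days → €180000 × 1.15% × 61/366 = €345.0000
The Township of Ridgedown, 2 March – 31 December 2032: 305 days → €180000 × 4% × 305/366 = €6000.0000
Total = €6345.0000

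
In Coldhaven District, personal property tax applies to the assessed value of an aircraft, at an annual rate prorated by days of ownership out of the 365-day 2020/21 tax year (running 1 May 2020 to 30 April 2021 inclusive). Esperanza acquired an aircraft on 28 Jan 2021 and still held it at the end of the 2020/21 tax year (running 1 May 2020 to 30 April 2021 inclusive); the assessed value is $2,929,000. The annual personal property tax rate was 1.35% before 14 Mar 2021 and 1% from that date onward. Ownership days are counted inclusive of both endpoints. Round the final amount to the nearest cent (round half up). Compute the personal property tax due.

$8,726.82

28 Jan – 13 Mar 2021: 45 days at 1.35% → $2,929,000 × 1.35% × 45/365 = $4,874.9795
14 Mar – 30 Apr 2021: 48 days at 1% → $2,929,000 × 1% × 48/365 = $3,851.8356
Total = $8,726.8151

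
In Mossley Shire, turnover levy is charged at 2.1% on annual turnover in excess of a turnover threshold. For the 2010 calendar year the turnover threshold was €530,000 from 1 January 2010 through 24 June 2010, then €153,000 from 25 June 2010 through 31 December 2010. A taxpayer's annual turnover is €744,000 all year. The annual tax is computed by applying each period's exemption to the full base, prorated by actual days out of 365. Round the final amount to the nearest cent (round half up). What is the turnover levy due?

1 January – 24 June 2010: 175 days, exemption €530,000 → (€744,000 − €530,000) × 2.1% × 175/365 = €2,154.6575
25 June – 31 December 2010: 190 days, exemption €153,000 → (€744,000 − €153,000) × 2.1% × 190/365 = €6,460.5205
Total = €8,615.1781

€8,615.18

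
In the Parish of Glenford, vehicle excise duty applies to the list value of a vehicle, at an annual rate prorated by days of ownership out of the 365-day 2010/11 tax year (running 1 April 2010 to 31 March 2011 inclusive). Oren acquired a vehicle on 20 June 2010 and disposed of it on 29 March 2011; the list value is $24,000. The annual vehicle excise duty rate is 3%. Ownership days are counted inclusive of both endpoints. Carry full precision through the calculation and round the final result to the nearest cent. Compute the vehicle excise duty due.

$558.25

Days held (20 June 2010 – 29 March 2011): 283 out of 365
Tax = $24,000 × 3% × 283/365 = $558.2466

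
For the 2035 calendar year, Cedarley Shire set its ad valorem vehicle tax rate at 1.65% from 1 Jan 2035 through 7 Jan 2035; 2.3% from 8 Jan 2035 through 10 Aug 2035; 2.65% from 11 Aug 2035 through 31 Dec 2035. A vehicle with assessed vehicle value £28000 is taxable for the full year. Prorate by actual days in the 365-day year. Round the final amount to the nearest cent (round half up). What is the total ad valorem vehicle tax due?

£678.90

1 Jan – 7 Jan 2035: 7 days at 1.65% → £28000 × 1.65% × 7/365 = £8.8603
8 Jan – 10 Aug 2035: 215 days at 2.3% → £28000 × 2.3% × 215/365 = £379.3425
11 Aug – 31 Dec 2035: 143 days at 2.65% → £28000 × 2.65% × 143/365 = £290.7014
Total = £678.9041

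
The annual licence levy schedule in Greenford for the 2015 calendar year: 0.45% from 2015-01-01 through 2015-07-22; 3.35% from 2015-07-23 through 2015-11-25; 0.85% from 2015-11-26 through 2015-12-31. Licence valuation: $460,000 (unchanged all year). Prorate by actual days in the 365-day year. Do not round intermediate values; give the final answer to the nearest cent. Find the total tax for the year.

$6,856.52

2015-01-01 to 2015-07-22: 203 days at 0.45% → $460,000 × 0.45% × 203/365 = $1,151.2603
2015-07-23 to 2015-11-25: 126 days at 3.35% → $460,000 × 3.35% × 126/365 = $5,319.6164
2015-11-26 to 2015-12-31: 36 days at 0.85% → $460,000 × 0.85% × 36/365 = $385.6438
Total = $6,856.5205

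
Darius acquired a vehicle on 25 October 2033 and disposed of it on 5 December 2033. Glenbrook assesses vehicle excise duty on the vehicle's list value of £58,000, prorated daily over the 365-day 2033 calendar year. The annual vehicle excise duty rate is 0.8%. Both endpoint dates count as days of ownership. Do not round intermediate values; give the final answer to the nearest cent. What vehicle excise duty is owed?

£53.39

Days held (25 October – 5 December 2033): 42 out of 365
Tax = £58,000 × 0.8% × 42/365 = £53.3918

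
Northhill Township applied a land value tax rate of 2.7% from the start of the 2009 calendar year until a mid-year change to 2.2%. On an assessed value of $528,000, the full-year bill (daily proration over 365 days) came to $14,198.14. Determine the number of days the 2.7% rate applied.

Let d = days at the first rate; then 365 − d days at the second rate.
$528,000 × [2.7%·d + 2.2%·(365−d)] / 365 = $14,198.14
Solving gives d = 357, so the new rate took effect on 24 December 2009.

357 days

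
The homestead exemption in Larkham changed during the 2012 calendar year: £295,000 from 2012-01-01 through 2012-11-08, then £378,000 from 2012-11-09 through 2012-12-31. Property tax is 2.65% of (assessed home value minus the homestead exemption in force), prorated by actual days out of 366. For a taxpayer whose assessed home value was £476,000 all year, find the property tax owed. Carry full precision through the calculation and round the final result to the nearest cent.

2012-01-01 to 2012-11-08: 313 days, exemption £295,000 → (£476,000 − £295,000) × 2.65% × 313/366 = £4,101.9249
2012-11-09 to 2012-12-31: 53 days, exemption £378,000 → (£476,000 − £378,000) × 2.65% × 53/366 = £376.0683
Total = £4,477.9932

£4,477.99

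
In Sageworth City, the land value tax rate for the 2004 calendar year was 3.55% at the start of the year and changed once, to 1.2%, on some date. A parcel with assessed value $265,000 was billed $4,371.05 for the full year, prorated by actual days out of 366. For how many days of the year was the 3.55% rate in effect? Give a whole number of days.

Let d = days at the first rate; then 366 − d days at the second rate.
$265,000 × [3.55%·d + 1.2%·(366−d)] / 366 = $4,371.05
Solving gives d = 70, so the new rate took effect on March 11, 2004.

70 days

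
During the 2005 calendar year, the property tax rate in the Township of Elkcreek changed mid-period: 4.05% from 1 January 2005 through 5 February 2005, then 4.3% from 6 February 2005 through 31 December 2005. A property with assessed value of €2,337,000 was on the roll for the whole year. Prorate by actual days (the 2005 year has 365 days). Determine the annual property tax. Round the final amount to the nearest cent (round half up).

€99,914.75

1 January – 5 February 2005: 36 days at 4.05% → €2,337,000 × 4.05% × 36/365 = €9,335.1945
6 February – 31 December 2005: 329 days at 4.3% → €2,337,000 × 4.3% × 329/365 = €90,579.5589
Total = €99,914.7534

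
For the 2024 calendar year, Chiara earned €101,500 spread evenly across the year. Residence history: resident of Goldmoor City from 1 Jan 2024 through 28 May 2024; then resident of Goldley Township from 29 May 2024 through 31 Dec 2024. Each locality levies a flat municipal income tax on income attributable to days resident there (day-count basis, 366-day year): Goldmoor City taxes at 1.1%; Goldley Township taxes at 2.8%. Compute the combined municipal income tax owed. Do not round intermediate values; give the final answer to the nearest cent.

€2,139.54

Goldmoor City, 1 Jan – 28 May 2024: 149 days → €101,500 × 1.1% × 149/366 = €454.5314
Goldley Township, 29 May – 31 Dec 2024: 217 days → €101,500 × 2.8% × 217/366 = €1,685.0109
Total = €2,139.5423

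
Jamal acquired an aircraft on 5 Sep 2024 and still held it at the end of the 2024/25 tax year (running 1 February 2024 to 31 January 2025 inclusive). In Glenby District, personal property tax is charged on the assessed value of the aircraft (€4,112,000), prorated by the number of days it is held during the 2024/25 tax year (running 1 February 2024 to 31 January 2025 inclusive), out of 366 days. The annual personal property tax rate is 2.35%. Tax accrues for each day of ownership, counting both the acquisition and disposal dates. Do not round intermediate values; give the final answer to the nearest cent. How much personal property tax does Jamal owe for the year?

€39,339.26

Days held (5 Sep 2024 – 31 Jan 2025): 149 out of 366
Tax = €4,112,000 × 2.35% × 149/366 = €39,339.2568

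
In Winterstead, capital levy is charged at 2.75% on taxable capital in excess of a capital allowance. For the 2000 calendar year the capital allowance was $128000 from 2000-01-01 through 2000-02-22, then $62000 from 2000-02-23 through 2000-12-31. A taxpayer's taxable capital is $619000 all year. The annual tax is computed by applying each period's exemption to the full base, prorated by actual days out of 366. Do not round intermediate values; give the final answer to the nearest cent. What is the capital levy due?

$15054.67

2000-01-01 to 2000-02-22: 53 days, exemption $128000 → ($619000 − $128000) × 2.75% × 53/366 = $1955.2801
2000-02-23 to 2000-12-31: 313 days, exemption $62000 → ($619000 − $62000) × 2.75% × 313/366 = $13099.3921
Total = $15054.6721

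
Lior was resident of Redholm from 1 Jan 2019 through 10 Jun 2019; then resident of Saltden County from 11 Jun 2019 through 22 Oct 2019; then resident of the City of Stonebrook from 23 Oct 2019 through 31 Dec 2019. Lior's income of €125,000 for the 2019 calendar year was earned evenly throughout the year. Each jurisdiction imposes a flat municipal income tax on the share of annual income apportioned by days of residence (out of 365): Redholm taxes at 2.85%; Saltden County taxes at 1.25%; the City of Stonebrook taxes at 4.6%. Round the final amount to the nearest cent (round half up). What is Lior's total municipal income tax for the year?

Redholm, 1 Jan – 10 Jun 2019: 161 days → €125,000 × 2.85% × 161/365 = €1,571.4041
Saltden County, 11 Jun – 22 Oct 2019: 134 days → €125,000 × 1.25% × 134/365 = €573.6301
The City of Stonebrook, 23 Oct – 31 Dec 2019: 70 days → €125,000 × 4.6% × 70/365 = €1,102.7397
Total = €3,247.7740

€3,247.77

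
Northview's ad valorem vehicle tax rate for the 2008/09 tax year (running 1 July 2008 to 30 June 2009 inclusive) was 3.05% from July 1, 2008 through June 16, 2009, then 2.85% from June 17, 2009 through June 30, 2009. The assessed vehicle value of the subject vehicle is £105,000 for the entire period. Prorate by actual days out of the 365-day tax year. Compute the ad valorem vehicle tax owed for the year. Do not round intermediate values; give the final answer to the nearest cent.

£3,194.45

July 1, 2008 – June 16, 2009: 351 days at 3.05% → £105,000 × 3.05% × 351/365 = £3,079.6644
June 17 – June 30, 2009: 14 days at 2.85% → £105,000 × 2.85% × 14/365 = £114.7808
Total = £3,194.4452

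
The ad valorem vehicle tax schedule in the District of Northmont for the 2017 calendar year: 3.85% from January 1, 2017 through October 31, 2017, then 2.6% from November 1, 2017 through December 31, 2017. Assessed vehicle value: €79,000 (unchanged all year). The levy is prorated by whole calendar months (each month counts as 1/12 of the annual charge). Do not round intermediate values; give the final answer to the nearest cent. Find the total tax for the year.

January 1 – October 31, 2017: 10 months at 3.85% → €79,000 × 3.85% × 10/12 = €2,534.5833
November 1 – December 31, 2017: 2 months at 2.6% → €79,000 × 2.6% × 2/12 = €342.3333
Total = €2,876.9167

€2,876.92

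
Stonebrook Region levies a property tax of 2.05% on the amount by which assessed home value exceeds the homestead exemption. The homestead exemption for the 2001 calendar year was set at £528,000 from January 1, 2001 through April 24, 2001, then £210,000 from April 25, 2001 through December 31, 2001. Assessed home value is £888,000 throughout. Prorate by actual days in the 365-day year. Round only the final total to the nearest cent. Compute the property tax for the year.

£11,862.93

January 1 – April 24, 2001: 114 days, exemption £528,000 → (£888,000 − £528,000) × 2.05% × 114/365 = £2,304.9863
April 25 – December 31, 2001: 251 days, exemption £210,000 → (£888,000 − £210,000) × 2.05% × 251/365 = £9,557.9425
Total = £11,862.9288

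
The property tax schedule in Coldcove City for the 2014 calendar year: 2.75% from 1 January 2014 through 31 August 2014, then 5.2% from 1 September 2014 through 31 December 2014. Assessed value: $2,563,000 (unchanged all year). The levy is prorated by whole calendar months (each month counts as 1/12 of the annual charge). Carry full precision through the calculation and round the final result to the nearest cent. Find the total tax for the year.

$91,413.67

1 January – 31 August 2014: 8 months at 2.75% → $2,563,000 × 2.75% × 8/12 = $46,988.3333
1 September – 31 December 2014: 4 months at 5.2% → $2,563,000 × 5.2% × 4/12 = $44,425.3333
Total = $91,413.6667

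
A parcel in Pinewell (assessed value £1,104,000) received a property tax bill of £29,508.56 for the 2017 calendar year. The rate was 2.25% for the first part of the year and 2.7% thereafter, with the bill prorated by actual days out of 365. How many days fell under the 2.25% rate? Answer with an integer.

Let d = days at the first rate; then 365 − d days at the second rate.
£1,104,000 × [2.25%·d + 2.7%·(365−d)] / 365 = £29,508.56
Solving gives d = 22, so the new rate took effect on 23 Jan 2017.

22 days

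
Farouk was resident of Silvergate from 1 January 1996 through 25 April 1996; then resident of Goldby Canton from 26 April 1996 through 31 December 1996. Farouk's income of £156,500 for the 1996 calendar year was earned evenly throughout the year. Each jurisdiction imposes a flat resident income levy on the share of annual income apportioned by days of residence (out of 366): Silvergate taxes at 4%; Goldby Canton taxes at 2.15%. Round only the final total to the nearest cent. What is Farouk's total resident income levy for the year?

£4,282.37

Silvergate, 1 January – 25 April 1996: 116 days → £156,500 × 4% × 116/366 = £1,984.0437
Goldby Canton, 26 April – 31 December 1996: 250 days → £156,500 × 2.15% × 250/366 = £2,298.3265
Total = £4,282.3702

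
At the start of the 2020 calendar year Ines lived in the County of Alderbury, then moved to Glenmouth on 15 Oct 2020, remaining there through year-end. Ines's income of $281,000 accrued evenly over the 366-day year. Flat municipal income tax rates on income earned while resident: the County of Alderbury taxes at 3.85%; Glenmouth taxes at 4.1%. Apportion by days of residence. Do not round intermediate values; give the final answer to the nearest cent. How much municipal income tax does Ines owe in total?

$10,968.21

The County of Alderbury, 1 Jan – 14 Oct 2020: 288 days → $281,000 × 3.85% × 288/366 = $8,512.9180
Glenmouth, 15 Oct – 31 Dec 2020: 78 days → $281,000 × 4.1% × 78/366 = $2,455.2951
Total = $10,968.2131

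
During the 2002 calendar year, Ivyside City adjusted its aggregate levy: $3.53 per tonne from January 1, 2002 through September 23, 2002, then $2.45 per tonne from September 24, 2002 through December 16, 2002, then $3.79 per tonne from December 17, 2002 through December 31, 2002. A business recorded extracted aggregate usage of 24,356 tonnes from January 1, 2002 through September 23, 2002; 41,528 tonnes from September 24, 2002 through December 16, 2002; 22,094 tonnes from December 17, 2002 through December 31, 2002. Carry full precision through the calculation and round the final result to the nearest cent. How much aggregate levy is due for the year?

$271,456.54

January 1 – September 23, 2002: 24,356 tonnes at $3.53/tonne → $85,976.68
September 24 – December 16, 2002: 41,528 tonnes at $2.45/tonne → $101,743.60
December 17 – December 31, 2002: 22,094 tonnes at $3.79/tonne → $83,736.26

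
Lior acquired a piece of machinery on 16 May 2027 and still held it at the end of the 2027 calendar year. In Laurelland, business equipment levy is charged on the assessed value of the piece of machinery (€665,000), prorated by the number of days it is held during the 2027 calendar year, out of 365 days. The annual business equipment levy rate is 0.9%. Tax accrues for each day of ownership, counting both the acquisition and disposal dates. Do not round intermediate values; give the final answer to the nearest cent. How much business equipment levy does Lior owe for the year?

€3,771.37

Days held (16 May – 31 Dec 2027): 230 out of 365
Tax = €665,000 × 0.9% × 230/365 = €3,771.3699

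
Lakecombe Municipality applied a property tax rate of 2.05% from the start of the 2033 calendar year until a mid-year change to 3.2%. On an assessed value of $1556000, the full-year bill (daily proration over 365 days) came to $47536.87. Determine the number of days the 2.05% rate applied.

46 days

Let d = days at the first rate; then 365 − d days at the second rate.
$1556000 × [2.05%·d + 3.2%·(365−d)] / 365 = $47536.87
Solving gives d = 46, so the new rate took effect on 16 Feb 2033.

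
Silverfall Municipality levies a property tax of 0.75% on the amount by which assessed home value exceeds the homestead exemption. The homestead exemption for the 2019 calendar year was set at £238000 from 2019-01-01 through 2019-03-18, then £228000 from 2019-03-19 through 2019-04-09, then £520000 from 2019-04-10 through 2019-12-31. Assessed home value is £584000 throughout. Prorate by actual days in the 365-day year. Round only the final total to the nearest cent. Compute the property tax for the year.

2019-01-01 to 2019-03-18: 77 days, exemption £238000 → (£584000 − £238000) × 0.75% × 77/365 = £547.4384
2019-03-19 to 2019-04-09: 22 days, exemption £228000 → (£584000 − £228000) × 0.75% × 22/365 = £160.9315
2019-04-10 to 2019-12-31: 266 days, exemption £520000 → (£584000 − £520000) × 0.75% × 266/365 = £349.8082
Total = £1058.1781

£1058.18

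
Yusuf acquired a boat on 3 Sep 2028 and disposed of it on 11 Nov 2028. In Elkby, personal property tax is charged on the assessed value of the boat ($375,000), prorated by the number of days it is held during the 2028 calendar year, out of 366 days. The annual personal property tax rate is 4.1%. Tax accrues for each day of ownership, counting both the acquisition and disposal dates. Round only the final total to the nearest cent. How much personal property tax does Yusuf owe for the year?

$2,940.57

Days held (3 Sep – 11 Nov 2028): 70 out of 366
Tax = $375,000 × 4.1% × 70/366 = $2,940.5738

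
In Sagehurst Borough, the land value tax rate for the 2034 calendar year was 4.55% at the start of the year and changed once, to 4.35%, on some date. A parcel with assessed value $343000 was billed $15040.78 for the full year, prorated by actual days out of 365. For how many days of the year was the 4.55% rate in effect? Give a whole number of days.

64 days

Let d = days at the first rate; then 365 − d days at the second rate.
$343000 × [4.55%·d + 4.35%·(365−d)] / 365 = $15040.78
Solving gives d = 64, so the new rate took effect on 6 March 2034.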